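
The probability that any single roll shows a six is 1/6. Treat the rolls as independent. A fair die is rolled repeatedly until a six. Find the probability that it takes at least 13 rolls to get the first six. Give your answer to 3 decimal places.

0.112

Y = number of rolls to the first success; geometric, p = 0.166667.
P(Y > 12) = P(first 12 all fail) = (1−p)^12 = 0.11216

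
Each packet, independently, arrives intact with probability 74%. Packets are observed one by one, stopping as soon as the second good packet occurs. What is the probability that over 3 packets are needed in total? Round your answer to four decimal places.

Needing more than 3 packets ⇔ fewer than 2 successes in the first 3. With X ~ Binomial(3, 0.74), P(Y > 3) = P(X ≤ 1).
  k=0: C(3,0)·0.74^0·0.26^3 = 0.017576
  k=1: C(3,1)·0.74^1·0.26^2 = 0.150072
P(X ≤ 1) = 0.167648

0.1676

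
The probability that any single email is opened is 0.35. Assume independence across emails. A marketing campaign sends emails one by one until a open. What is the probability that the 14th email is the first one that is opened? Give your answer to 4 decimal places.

0.0013

Geometric (trials to first success), p = 0.35.
P(Y = 14) = (1−p)^13 · p = 0.0036972 · 0.35 = 0.001294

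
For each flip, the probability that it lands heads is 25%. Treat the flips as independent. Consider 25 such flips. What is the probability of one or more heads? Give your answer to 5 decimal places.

0.99925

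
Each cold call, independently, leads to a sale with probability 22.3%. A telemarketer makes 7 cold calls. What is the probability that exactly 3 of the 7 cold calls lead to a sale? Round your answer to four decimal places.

X ~ Binomial(n=7, p=0.223).
P(X=3) = C(7,3) · p^3 · (1−p)^4
= 35 · 0.01109 · 0.36449 = 0.141471

0.1415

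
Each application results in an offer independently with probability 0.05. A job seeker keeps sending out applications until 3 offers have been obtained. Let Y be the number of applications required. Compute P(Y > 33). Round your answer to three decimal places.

0.773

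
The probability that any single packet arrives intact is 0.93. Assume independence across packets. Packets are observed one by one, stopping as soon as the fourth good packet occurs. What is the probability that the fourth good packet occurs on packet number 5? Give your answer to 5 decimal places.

0.20945

Y = trial on which the fourth success occurs; negative binomial, r=4, p=0.93.
P(Y=5) = C(4,3) · p^4 · (1−p)^1
= 4 · 0.74805 · 0.07 = 0.2094546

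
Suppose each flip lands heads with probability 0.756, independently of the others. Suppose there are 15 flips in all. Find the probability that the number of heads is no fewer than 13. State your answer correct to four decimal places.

X ~ Binomial(15, 0.756); P(X ≥ 13) = Σ C(15,k) p^k (1−p)^(15−k) over k:
  k=13: C(15,13)·0.756^13·0.244^2 = 0.164722
  k=14: C(15,14)·0.756^14·0.244^1 = 0.072910
  k=15: C(15,15)·0.756^15·0.244^0 = 0.015060
Total = 0.252692

0.2527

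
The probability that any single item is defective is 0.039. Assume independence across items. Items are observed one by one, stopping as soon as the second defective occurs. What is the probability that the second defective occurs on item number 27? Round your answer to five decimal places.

0.01463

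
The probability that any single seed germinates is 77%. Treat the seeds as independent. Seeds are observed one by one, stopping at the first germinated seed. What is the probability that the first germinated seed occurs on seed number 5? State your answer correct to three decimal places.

0.002

Geometric (trials to first success), p = 0.77.
P(Y = 5) = (1−p)^4 · p = 0.0027984 · 0.77 = 0.00215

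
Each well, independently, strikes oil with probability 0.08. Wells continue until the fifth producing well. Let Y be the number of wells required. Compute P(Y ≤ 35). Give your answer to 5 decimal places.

Finishing within 35 wells ⇔ at least 5 successes in the first 35. With X ~ Binomial(35, 0.08), P(Y ≤ 35) = 1 − P(X ≤ 4).
  k=0: C(35,0)·0.08^0·0.92^35 = 0.0540224
  k=1: C(35,1)·0.08^1·0.92^34 = 0.1644160
  k=2: C(35,2)·0.08^2·0.92^33 = 0.2430498
  k=3: C(35,3)·0.08^3·0.92^32 = 0.2324824
  k=4: C(35,4)·0.08^4·0.92^31 = 0.1617269
1 − 0.8556975 = 0.1443025

0.14430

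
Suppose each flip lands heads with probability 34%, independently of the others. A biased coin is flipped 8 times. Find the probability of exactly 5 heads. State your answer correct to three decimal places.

X ~ Binomial(n=8, p=0.34).
P(X=5) = C(8,5) · p^5 · (1−p)^3
= 56 · 0.0045435 · 0.2875 = 0.07315

0.073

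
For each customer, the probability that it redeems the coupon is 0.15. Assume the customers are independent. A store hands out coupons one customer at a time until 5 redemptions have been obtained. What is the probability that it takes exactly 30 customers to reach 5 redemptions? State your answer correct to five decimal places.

Y = trial on which the fifth success occurs; negative binomial, r=5, p=0.15.
P(Y=30) = C(29,4) · p^5 · (1−p)^25
= 23751 · 7.5937e-05 · 0.017198 = 0.0310178

0.03102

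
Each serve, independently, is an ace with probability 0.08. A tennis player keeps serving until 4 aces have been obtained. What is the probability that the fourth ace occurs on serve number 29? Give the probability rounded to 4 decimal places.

Y = trial on which the fourth success occurs; negative binomial, r=4, p=0.08.
P(Y=29) = C(28,3) · p^4 · (1−p)^25
= 3276 · 4.096e-05 · 0.12436 = 0.016688

0.0167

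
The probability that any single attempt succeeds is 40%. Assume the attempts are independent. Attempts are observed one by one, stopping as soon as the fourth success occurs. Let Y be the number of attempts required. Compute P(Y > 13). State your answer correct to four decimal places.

0.1686

Needing more than 13 attempts ⇔ fewer than 4 successes in the first 13. With X ~ Binomial(13, 0.40), P(Y > 13) = P(X ≤ 3).
  k=0: C(13,0)·0.40^0·0.60^13 = 0.001306
  k=1: C(13,1)·0.40^1·0.60^12 = 0.011319
  k=2: C(13,2)·0.40^2·0.60^11 = 0.045277
  k=3: C(13,3)·0.40^3·0.60^10 = 0.110677
P(X ≤ 3) = 0.168580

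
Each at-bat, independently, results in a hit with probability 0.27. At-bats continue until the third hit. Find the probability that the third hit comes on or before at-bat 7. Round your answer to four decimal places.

0.2861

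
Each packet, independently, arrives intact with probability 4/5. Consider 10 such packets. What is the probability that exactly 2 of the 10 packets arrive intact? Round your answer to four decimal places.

X ~ Binomial(n=10, p=0.80).
P(X=2) = C(10,2) · p^2 · (1−p)^8
= 45 · 0.64 · 2.56e-06 = 0.000074

0.0001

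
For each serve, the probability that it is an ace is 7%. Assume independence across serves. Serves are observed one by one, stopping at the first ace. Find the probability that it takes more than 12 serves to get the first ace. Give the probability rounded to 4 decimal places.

0.4186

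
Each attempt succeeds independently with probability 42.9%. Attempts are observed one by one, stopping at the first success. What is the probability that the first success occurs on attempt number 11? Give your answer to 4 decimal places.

Geometric (trials to first success), p = 0.429.
P(Y = 11) = (1−p)^10 · p = 0.0036844 · 0.429 = 0.001581

0.0016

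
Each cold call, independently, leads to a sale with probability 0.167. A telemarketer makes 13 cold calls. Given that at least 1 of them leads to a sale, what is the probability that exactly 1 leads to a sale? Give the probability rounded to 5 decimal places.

0.26717

X ~ Binomial(13, 0.167). Want P(X=1 | X≥1) = P(X=1) / P(X≥1).
P(X=1) = C(13,1)·0.167^1·0.833^12 = 0.2423259
P(X≥1) = 1 − 0.0929790 = 0.9070210
Ratio = 0.2423259 / 0.9070210 = 0.2671668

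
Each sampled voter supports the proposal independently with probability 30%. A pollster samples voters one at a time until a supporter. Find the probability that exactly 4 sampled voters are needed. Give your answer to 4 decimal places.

Geometric (trials to first success), p = 0.30.
P(Y = 4) = (1−p)^3 · p = 0.343 · 0.30 = 0.102900

0.1029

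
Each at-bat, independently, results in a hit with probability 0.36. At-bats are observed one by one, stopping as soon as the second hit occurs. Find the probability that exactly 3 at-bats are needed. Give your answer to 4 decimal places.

0.1659

Y = trial on which the second success occurs; negative binomial, r=2, p=0.36.
P(Y=3) = C(2,1) · p^2 · (1−p)^1
= 2 · 0.1296 · 0.64 = 0.165888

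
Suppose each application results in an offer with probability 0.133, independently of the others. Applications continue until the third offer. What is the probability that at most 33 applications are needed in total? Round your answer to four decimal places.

0.8335

Finishing within 33 applications ⇔ at least 3 successes in the first 33. With X ~ Binomial(33, 0.133), P(Y ≤ 33) = 1 − P(X ≤ 2).
  k=0: C(33,0)·0.133^0·0.867^33 = 0.009008
  k=1: C(33,1)·0.133^1·0.867^32 = 0.045601
  k=2: C(33,2)·0.133^2·0.867^31 = 0.111926
1 − 0.166535 = 0.833465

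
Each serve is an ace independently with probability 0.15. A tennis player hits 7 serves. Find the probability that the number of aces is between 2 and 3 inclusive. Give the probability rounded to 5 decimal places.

0.27131

X ~ Binomial(7, 0.15); P(2 ≤ X ≤ 3) = Σ C(7,k) p^k (1−p)^(7−k) over k:
  k=2: C(7,2)·0.15^2·0.85^5 = 0.2096508
  k=3: C(7,3)·0.15^3·0.85^4 = 0.0616620
Total = 0.2713127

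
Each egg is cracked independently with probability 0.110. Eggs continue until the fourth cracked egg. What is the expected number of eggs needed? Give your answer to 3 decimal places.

36.364

Y = total eggs until the fourth success; negative binomial with r=4, p=0.11.
E[Y] = r / p = 4 / 0.11 = 36.36364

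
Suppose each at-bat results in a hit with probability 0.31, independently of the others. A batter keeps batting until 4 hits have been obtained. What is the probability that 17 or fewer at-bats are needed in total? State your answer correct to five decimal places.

0.82194

Finishing within 17 at-bats ⇔ at least 4 successes in the first 17. With X ~ Binomial(17, 0.31), P(Y ≤ 17) = 1 − P(X ≤ 3).
  k=0: C(17,0)·0.31^0·0.69^17 = 0.0018215
  k=1: C(17,1)·0.31^1·0.69^16 = 0.0139122
  k=2: C(17,2)·0.31^2·0.69^15 = 0.0500033
  k=3: C(17,3)·0.31^3·0.69^14 = 0.1123263
1 − 0.1780633 = 0.8219367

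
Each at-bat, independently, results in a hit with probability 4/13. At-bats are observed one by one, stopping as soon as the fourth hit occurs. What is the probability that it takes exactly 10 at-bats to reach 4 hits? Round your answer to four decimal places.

0.0829

Y = trial on which the fourth success occurs; negative binomial, r=4, p=0.307692.
P(Y=10) = C(9,3) · p^4 · (1−p)^6
= 84 · 0.0089633 · 0.1101 = 0.082897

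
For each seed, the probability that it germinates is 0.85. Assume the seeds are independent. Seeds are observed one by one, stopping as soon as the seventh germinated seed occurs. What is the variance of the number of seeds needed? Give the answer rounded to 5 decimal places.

1.45329

Y = total seeds until the seventh success; negative binomial with r=7, p=0.85.
Var(Y) = r(1−p)/p² = 7·0.15 / 0.85² = 1.4532872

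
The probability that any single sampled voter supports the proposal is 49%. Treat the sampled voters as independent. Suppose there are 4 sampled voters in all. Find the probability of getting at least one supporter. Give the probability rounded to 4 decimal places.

0.9323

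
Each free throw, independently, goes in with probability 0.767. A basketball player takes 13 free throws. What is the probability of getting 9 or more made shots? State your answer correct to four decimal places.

X ~ Binomial(13, 0.767); P(X ≥ 9) = Σ C(13,k) p^k (1−p)^(13−k) over k:
  k=9: C(13,9)·0.767^9·0.233^4 = 0.193592
  k=10: C(13,10)·0.767^10·0.233^3 = 0.254910
  k=11: C(13,11)·0.767^11·0.233^2 = 0.228852
  k=12: C(13,12)·0.767^12·0.233^1 = 0.125558
  k=13: C(13,13)·0.767^13·0.233^0 = 0.031794
Total = 0.834706

0.8347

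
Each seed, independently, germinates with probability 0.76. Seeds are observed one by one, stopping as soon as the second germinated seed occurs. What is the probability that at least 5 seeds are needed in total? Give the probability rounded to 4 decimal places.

0.0453

Needing more than 4 seeds ⇔ fewer than 2 successes in the first 4. With X ~ Binomial(4, 0.76), P(Y > 4) = P(X ≤ 1).
  k=0: C(4,0)·0.76^0·0.24^4 = 0.003318
  k=1: C(4,1)·0.76^1·0.24^3 = 0.042025
P(X ≤ 1) = 0.045343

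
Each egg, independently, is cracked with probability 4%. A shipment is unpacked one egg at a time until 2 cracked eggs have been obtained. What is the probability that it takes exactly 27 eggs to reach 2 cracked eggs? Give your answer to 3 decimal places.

Y = trial on which the second success occurs; negative binomial, r=2, p=0.04.
P(Y=27) = C(26,1) · p^2 · (1−p)^25
= 26 · 0.0016 · 0.3604 = 0.01499

0.015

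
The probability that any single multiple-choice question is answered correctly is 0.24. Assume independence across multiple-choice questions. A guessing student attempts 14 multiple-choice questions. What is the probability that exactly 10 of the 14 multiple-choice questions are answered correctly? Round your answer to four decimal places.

0.0002

X ~ Binomial(n=14, p=0.24).
P(X=10) = C(14,10) · p^10 · (1−p)^4
= 1001 · 6.3403e-07 · 0.33362 = 0.000212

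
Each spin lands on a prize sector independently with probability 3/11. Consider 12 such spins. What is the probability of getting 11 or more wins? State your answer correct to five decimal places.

0.00001

X ~ Binomial(12, 0.272727); P(X ≥ 11) = Σ C(12,k) p^k (1−p)^(12−k) over k:
  k=11: C(12,11)·0.272727^11·0.727273^1 = 0.0000054
  k=12: C(12,12)·0.272727^12·0.727273^0 = 0.0000002
Total = 0.0000056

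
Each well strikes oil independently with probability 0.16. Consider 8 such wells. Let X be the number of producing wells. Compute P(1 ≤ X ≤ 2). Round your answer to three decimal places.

0.630

X ~ Binomial(8, 0.16); P(1 ≤ X ≤ 2) = Σ C(8,k) p^k (1−p)^(8−k) over k:
  k=1: C(8,1)·0.16^1·0.84^7 = 0.37772
  k=2: C(8,2)·0.16^2·0.84^6 = 0.25181
Total = 0.62953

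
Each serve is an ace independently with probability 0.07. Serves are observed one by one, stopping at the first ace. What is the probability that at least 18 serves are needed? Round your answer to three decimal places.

0.291

Y = number of serves to the first success; geometric, p = 0.07.
P(Y > 17) = P(first 17 all fail) = (1−p)^17 = 0.29121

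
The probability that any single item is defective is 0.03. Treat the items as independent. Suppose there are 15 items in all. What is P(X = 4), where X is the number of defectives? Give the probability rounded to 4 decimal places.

X ~ Binomial(n=15, p=0.03).
P(X=4) = C(15,4) · p^4 · (1−p)^11
= 1365 · 8.1e-07 · 0.7153 = 0.000791

0.0008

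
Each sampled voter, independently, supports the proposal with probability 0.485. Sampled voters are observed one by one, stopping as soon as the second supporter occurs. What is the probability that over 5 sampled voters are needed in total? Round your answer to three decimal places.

Needing more than 5 sampled voters ⇔ fewer than 2 successes in the first 5. With X ~ Binomial(5, 0.485), P(Y > 5) = P(X ≤ 1).
  k=0: C(5,0)·0.485^0·0.515^5 = 0.03623
  k=1: C(5,1)·0.485^1·0.515^4 = 0.17058
P(X ≤ 1) = 0.20681

0.207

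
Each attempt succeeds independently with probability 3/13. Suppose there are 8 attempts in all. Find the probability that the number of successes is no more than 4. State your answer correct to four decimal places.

X ~ Binomial(8, 0.230769); P(X ≤ 4) = Σ C(8,k) p^k (1−p)^(8−k) over k:
  k=0: C(8,0)·0.230769^0·0.769231^8 = 0.122589
  k=1: C(8,1)·0.230769^1·0.769231^7 = 0.294215
  k=2: C(8,2)·0.230769^2·0.769231^6 = 0.308925
  k=3: C(8,3)·0.230769^3·0.769231^5 = 0.185355
  k=4: C(8,4)·0.230769^4·0.769231^4 = 0.069508
Total = 0.980593

0.9806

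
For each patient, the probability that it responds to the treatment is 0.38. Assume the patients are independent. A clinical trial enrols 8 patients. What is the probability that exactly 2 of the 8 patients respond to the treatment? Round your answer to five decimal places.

0.22965

X ~ Binomial(n=8, p=0.38).
P(X=2) = C(8,2) · p^2 · (1−p)^6
= 28 · 0.1444 · 0.0568 = 0.2296547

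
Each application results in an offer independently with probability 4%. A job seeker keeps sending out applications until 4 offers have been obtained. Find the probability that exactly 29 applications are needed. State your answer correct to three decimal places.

Y = trial on which the fourth success occurs; negative binomial, r=4, p=0.04.
P(Y=29) = C(28,3) · p^4 · (1−p)^25
= 3276 · 2.56e-06 · 0.3604 = 0.00302

0.003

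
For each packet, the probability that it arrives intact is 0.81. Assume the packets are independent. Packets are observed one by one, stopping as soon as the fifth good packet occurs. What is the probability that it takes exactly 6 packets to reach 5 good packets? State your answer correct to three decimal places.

Y = trial on which the fifth success occurs; negative binomial, r=5, p=0.81.
P(Y=6) = C(5,4) · p^5 · (1−p)^1
= 5 · 0.34868 · 0.19 = 0.33124

0.331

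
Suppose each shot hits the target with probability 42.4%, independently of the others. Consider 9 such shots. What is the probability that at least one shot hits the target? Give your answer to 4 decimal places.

0.9930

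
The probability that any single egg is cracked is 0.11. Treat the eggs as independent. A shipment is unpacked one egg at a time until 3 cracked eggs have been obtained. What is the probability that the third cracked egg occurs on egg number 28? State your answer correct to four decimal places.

0.0254

Y = trial on which the third success occurs; negative binomial, r=3, p=0.11.
P(Y=28) = C(27,2) · p^3 · (1−p)^25
= 351 · 0.001331 · 0.054294 = 0.025365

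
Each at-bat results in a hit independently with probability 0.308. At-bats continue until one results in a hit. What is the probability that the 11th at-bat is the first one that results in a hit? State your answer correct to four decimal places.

0.0078

Geometric (trials to first success), p = 0.308.
P(Y = 11) = (1−p)^10 · p = 0.02518 · 0.308 = 0.007756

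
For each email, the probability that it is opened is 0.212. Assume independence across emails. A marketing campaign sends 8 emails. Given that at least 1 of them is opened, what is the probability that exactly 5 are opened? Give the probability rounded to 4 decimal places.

X ~ Binomial(8, 0.212). Want P(X=5 | X≥1) = P(X=5) / P(X≥1).
P(X=5) = C(8,5)·0.212^5·0.788^3 = 0.011734
P(X≥1) = 1 − 0.148665 = 0.851335
Ratio = 0.011734 / 0.851335 = 0.013783

0.0138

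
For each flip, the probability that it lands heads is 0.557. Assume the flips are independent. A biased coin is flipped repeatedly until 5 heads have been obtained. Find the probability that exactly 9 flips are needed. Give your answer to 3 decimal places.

0.145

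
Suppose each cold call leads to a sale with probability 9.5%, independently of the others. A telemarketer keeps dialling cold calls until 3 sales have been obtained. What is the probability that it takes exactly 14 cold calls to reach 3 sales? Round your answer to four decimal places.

0.0223

Y = trial on which the third success occurs; negative binomial, r=3, p=0.095.
P(Y=14) = C(13,2) · p^3 · (1−p)^11
= 78 · 0.00085737 · 0.33353 = 0.022305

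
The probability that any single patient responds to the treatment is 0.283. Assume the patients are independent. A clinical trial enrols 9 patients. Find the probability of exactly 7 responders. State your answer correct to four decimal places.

X ~ Binomial(n=9, p=0.283).
P(X=7) = C(9,7) · p^7 · (1−p)^2
= 36 · 0.00014538 · 0.51409 = 0.002691

0.0027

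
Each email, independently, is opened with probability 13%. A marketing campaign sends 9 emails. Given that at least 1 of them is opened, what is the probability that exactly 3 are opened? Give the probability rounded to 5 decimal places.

X ~ Binomial(9, 0.13). Want P(X=3 | X≥1) = P(X=3) / P(X≥1).
P(X=3) = C(9,3)·0.13^3·0.87^6 = 0.0800248
P(X≥1) = 1 − 0.2855442 = 0.7144558
Ratio = 0.0800248 / 0.7144558 = 0.1120081

0.11201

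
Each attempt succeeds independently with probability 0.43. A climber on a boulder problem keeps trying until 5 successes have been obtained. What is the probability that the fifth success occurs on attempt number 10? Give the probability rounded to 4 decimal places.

Y = trial on which the fifth success occurs; negative binomial, r=5, p=0.43.
P(Y=10) = C(9,4) · p^5 · (1−p)^5
= 126 · 0.014701 · 0.060169 = 0.111452

0.1115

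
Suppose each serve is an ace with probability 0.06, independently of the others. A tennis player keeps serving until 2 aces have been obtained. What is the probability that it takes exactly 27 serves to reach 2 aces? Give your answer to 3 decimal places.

0.020

Y = trial on which the second success occurs; negative binomial, r=2, p=0.06.
P(Y=27) = C(26,1) · p^2 · (1−p)^25
= 26 · 0.0036 · 0.21291 = 0.01993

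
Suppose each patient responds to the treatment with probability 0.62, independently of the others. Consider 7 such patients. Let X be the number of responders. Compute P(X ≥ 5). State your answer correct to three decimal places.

X ~ Binomial(7, 0.62); P(X ≥ 5) = Σ C(7,k) p^k (1−p)^(7−k) over k:
  k=5: C(7,5)·0.62^5·0.38^2 = 0.27781
  k=6: C(7,6)·0.62^6·0.38^1 = 0.15109
  k=7: C(7,7)·0.62^7·0.38^0 = 0.03522
Total = 0.46411

0.464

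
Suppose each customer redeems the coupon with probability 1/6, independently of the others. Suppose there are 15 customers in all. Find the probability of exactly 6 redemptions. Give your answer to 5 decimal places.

0.02079

X ~ Binomial(n=15, p=0.166667).
P(X=6) = C(15,6) · p^6 · (1−p)^9
= 5005 · 2.1433e-05 · 0.19381 = 0.0207905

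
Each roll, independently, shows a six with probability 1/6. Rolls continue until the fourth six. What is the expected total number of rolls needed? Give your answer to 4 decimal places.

24.0000

Y = total rolls until the fourth success; negative binomial with r=4, p=0.166667.
E[Y] = r / p = 4 / 0.166667 = 24.000000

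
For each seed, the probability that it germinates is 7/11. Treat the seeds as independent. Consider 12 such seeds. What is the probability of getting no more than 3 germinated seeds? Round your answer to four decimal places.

X ~ Binomial(12, 0.636364); P(X ≤ 3) = Σ C(12,k) p^k (1−p)^(12−k) over k:
  k=0: C(12,0)·0.636364^0·0.363636^12 = 0.000005
  k=1: C(12,1)·0.636364^1·0.363636^11 = 0.000112
  k=2: C(12,2)·0.636364^2·0.363636^10 = 0.001081
  k=3: C(12,3)·0.636364^3·0.363636^9 = 0.006303
Total = 0.007501

0.0075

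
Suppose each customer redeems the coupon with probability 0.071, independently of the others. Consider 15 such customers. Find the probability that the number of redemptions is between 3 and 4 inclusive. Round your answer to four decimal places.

0.0827

X ~ Binomial(15, 0.071); P(3 ≤ X ≤ 4) = Σ C(15,k) p^k (1−p)^(15−k) over k:
  k=3: C(15,3)·0.071^3·0.929^12 = 0.067294
  k=4: C(15,4)·0.071^4·0.929^11 = 0.015429
Total = 0.082723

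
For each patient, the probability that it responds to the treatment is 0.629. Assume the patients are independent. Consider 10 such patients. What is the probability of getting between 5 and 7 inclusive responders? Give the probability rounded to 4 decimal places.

0.6595

X ~ Binomial(10, 0.629); P(5 ≤ X ≤ 7) = Σ C(10,k) p^k (1−p)^(10−k) over k:
  k=5: C(10,5)·0.629^5·0.371^5 = 0.174391
  k=6: C(10,6)·0.629^6·0.371^4 = 0.246388
  k=7: C(10,7)·0.629^7·0.371^3 = 0.238703
Total = 0.659481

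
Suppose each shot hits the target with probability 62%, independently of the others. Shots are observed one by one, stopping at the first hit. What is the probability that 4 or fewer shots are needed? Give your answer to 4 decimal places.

0.9791

Y = number of shots to the first success; geometric, p = 0.62.
P(Y ≤ 4) = 1 − (1−p)^4 = 1 − 0.020851 = 0.979149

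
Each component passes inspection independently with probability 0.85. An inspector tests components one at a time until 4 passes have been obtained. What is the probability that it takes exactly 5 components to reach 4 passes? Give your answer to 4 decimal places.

0.3132

Y = trial on which the fourth success occurs; negative binomial, r=4, p=0.85.
P(Y=5) = C(4,3) · p^4 · (1−p)^1
= 4 · 0.52201 · 0.15 = 0.313204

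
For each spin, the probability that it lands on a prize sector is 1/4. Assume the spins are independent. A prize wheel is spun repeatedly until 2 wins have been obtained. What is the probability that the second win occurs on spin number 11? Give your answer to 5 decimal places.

0.04693

Y = trial on which the second success occurs; negative binomial, r=2, p=0.25.
P(Y=11) = C(10,1) · p^2 · (1−p)^9
= 10 · 0.0625 · 0.075085 = 0.0469279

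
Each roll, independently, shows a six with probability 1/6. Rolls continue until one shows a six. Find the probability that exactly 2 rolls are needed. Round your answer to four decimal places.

0.1389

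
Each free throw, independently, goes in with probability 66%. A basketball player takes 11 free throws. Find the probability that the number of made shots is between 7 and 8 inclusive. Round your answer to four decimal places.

0.4741

X ~ Binomial(11, 0.66); P(7 ≤ X ≤ 8) = Σ C(11,k) p^k (1−p)^(11−k) over k:
  k=7: C(11,7)·0.66^7·0.34^4 = 0.240568
  k=8: C(11,8)·0.66^8·0.34^3 = 0.233492
Total = 0.474060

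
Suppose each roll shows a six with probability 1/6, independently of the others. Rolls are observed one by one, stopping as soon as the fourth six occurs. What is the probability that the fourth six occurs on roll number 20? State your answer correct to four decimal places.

0.0404

Y = trial on which the fourth success occurs; negative binomial, r=4, p=0.166667.
P(Y=20) = C(19,3) · p^4 · (1−p)^16
= 969 · 0.0007716 · 0.054088 = 0.040441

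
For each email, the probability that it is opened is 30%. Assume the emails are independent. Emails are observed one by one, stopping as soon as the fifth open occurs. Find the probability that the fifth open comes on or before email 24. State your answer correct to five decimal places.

0.88892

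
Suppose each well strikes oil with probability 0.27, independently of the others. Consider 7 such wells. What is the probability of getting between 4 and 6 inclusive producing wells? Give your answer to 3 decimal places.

X ~ Binomial(7, 0.27); P(4 ≤ X ≤ 6) = Σ C(7,k) p^k (1−p)^(7−k) over k:
  k=4: C(7,4)·0.27^4·0.73^3 = 0.07236
  k=5: C(7,5)·0.27^5·0.73^2 = 0.01606
  k=6: C(7,6)·0.27^6·0.73^1 = 0.00198
Total = 0.09040

0.090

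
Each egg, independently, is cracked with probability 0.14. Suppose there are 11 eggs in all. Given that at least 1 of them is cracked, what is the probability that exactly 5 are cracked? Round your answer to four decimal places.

X ~ Binomial(11, 0.14). Want P(X=5 | X≥1) = P(X=5) / P(X≥1).
P(X=5) = C(11,5)·0.14^5·0.86^6 = 0.010052
P(X≥1) = 1 − 0.190319 = 0.809681
Ratio = 0.010052 / 0.809681 = 0.012415

0.0124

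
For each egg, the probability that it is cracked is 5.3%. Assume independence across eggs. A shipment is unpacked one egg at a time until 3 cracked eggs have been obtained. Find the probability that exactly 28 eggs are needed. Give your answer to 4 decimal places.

0.0134

Y = trial on which the third success occurs; negative binomial, r=3, p=0.053.
P(Y=28) = C(27,2) · p^3 · (1−p)^25
= 351 · 0.00014888 · 0.2563 = 0.013393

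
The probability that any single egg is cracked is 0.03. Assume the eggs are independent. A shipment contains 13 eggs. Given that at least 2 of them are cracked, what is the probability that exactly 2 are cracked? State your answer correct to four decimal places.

0.8907

X ~ Binomial(13, 0.03). Want P(X=2 | X≥2) = P(X=2) / P(X≥2).
P(X=2) = C(13,2)·0.03^2·0.97^11 = 0.050214
P(X≥2) = 1 − 0.673027 − 0.270599 = 0.056374
Ratio = 0.050214 / 0.056374 = 0.890726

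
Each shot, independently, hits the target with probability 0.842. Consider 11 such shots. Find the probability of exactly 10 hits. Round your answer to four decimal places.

0.3113

X ~ Binomial(n=11, p=0.842).
P(X=10) = C(11,10) · p^10 · (1−p)^1
= 11 · 0.17911 · 0.158 = 0.311294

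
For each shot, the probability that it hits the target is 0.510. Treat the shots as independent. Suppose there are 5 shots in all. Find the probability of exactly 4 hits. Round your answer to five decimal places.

0.16575

X ~ Binomial(n=5, p=0.51).
P(X=4) = C(5,4) · p^4 · (1−p)^1
= 5 · 0.067652 · 0.49 = 0.1657474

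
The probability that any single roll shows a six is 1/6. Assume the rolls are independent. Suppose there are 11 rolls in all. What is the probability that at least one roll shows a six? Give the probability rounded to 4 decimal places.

0.8654

P(at least one) = 1 − P(none) = 1 − (1 − 0.166667)^11
= 1 − 0.134588 = 0.865412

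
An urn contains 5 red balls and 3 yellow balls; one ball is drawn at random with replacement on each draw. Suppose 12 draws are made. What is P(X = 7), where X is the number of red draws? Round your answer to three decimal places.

0.219

X ~ Binomial(n=12, p=0.625).
P(X=7) = C(12,7) · p^7 · (1−p)^5
= 792 · 0.037253 · 0.0074158 = 0.21880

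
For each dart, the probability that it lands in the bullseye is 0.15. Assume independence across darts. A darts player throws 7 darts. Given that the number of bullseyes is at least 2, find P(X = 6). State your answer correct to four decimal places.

0.0002

X ~ Binomial(7, 0.15). Want P(X=6 | X≥2) = P(X=6) / P(X≥2).
P(X=6) = C(7,6)·0.15^6·0.85^1 = 0.000068
P(X≥2) = 1 − 0.320577 − 0.396007 = 0.283416
Ratio = 0.000068 / 0.283416 = 0.000239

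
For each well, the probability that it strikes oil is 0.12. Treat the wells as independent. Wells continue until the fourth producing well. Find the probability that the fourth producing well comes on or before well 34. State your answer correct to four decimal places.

0.5953

Finishing within 34 wells ⇔ at least 4 successes in the first 34. With X ~ Binomial(34, 0.12), P(Y ≤ 34) = 1 − P(X ≤ 3).
  k=0: C(34,0)·0.12^0·0.88^34 = 0.012954
  k=1: C(34,1)·0.12^1·0.88^33 = 0.060060
  k=2: C(34,2)·0.12^2·0.88^32 = 0.135136
  k=3: C(34,3)·0.12^3·0.88^31 = 0.196561
1 − 0.404712 = 0.595288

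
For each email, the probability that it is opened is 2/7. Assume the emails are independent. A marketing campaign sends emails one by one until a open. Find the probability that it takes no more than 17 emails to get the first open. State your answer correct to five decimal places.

Y = number of emails to the first success; geometric, p = 0.285714.
P(Y ≤ 17) = 1 − (1−p)^17 = 1 − 0.0032796 = 0.9967204

0.99672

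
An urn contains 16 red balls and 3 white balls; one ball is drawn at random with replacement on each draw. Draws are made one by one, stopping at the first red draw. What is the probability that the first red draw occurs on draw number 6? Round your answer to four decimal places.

Geometric (trials to first success), p = 0.842105.
P(Y = 6) = (1−p)^5 · p = 9.8138e-05 · 0.842105 = 0.000083

0.0001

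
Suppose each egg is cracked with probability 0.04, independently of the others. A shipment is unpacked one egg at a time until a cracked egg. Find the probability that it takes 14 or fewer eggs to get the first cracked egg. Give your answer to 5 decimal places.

0.43533

Y = number of eggs to the first success; geometric, p = 0.04.
P(Y ≤ 14) = 1 − (1−p)^14 = 1 − 0.5646733 = 0.4353267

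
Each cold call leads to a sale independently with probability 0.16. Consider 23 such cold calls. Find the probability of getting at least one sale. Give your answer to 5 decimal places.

0.98187

P(at least one) = 1 − P(none) = 1 − (1 − 0.16)^23
= 1 − 0.0181311 = 0.9818689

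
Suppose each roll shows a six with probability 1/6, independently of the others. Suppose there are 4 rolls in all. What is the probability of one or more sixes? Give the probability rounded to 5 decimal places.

0.51775

P(at least one) = 1 − P(none) = 1 − (1 − 0.166667)^4
= 1 − 0.4822531 = 0.5177469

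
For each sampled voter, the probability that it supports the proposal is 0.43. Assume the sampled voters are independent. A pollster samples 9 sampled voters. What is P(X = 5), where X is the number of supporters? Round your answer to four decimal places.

0.1955

X ~ Binomial(n=9, p=0.43).
P(X=5) = C(9,5) · p^5 · (1−p)^4
= 126 · 0.014701 · 0.10556 = 0.195529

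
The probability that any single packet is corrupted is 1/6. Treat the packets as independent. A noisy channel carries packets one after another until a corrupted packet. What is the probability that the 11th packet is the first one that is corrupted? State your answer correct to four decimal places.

Geometric (trials to first success), p = 0.166667.
P(Y = 11) = (1−p)^10 · p = 0.16151 · 0.166667 = 0.026918

0.0269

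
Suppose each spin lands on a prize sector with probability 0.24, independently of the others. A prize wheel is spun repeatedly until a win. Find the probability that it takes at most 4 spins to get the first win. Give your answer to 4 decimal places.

0.6664

Y = number of spins to the first success; geometric, p = 0.24.
P(Y ≤ 4) = 1 − (1−p)^4 = 1 − 0.333622 = 0.666378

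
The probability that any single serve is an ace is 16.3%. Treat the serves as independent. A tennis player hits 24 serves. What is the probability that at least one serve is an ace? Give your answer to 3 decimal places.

P(at least one) = 1 − P(none) = 1 − (1 − 0.163)^24
= 1 − 0.01398 = 0.98602

0.986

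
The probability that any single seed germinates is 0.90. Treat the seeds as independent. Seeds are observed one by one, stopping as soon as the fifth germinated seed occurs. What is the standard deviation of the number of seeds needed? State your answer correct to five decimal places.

0.78567

Y = total seeds until the fifth success; negative binomial with r=5, p=0.90.
SD(Y) = √[r(1−p)/p²] = √(0.6172840) = 0.7856742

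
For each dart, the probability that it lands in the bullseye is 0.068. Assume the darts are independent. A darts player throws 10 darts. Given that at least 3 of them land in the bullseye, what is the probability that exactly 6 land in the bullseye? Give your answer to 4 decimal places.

0.0006

X ~ Binomial(10, 0.068). Want P(X=6 | X≥3) = P(X=6) / P(X≥3).
P(X=6) = C(10,6)·0.068^6·0.932^4 = 0.000016
P(X≥3) = 1 − 0.494492 − 0.360788 − 0.118456 = 0.026264
Ratio = 0.000016 / 0.026264 = 0.000596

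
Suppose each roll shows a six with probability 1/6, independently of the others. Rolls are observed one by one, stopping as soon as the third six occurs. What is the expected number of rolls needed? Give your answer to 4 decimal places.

Y = total rolls until the third success; negative binomial with r=3, p=0.166667.
E[Y] = r / p = 3 / 0.166667 = 18.000000

18.0000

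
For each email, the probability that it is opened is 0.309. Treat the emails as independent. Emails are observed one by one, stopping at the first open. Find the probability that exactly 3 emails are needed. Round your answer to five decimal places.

0.14754

Geometric (trials to first success), p = 0.309.
P(Y = 3) = (1−p)^2 · p = 0.47748 · 0.309 = 0.1475416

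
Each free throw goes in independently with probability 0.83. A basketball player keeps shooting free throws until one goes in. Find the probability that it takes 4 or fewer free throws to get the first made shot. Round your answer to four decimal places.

0.9992

Y = number of free throws to the first success; geometric, p = 0.83.
P(Y ≤ 4) = 1 − (1−p)^4 = 1 − 0.000835 = 0.999165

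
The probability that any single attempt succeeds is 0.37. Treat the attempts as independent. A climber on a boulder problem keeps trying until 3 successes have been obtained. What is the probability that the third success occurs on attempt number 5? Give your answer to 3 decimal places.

0.121

Y = trial on which the third success occurs; negative binomial, r=3, p=0.37.
P(Y=5) = C(4,2) · p^3 · (1−p)^2
= 6 · 0.050653 · 0.3969 = 0.12063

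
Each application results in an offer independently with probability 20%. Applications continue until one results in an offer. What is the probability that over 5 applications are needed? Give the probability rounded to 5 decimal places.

0.32768

Y = number of applications to the first success; geometric, p = 0.20.
P(Y > 5) = P(first 5 all fail) = (1−p)^5 = 0.3276800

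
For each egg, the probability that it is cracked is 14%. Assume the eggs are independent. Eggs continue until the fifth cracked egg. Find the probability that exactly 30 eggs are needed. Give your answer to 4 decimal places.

Y = trial on which the fifth success occurs; negative binomial, r=5, p=0.14.
P(Y=30) = C(29,4) · p^5 · (1−p)^25
= 23751 · 5.3782e-05 · 0.023039 = 0.029430

0.0294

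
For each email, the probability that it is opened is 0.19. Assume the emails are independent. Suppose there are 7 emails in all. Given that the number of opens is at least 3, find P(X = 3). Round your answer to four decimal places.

X ~ Binomial(7, 0.19). Want P(X=3 | X≥3) = P(X=3) / P(X≥3).
P(X=3) = C(7,3)·0.19^3·0.81^4 = 0.103340
P(X≥3) = 1 − 0.228768 − 0.375631 − 0.264333 = 0.131268
Ratio = 0.103340 / 0.131268 = 0.787247

0.7872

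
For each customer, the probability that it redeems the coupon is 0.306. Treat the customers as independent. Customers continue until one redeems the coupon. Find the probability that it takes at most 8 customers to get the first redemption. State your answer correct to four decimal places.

0.9462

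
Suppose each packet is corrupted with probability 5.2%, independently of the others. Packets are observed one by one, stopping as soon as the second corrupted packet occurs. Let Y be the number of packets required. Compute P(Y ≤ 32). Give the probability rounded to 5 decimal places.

0.50108

Finishing within 32 packets ⇔ at least 2 successes in the first 32. With X ~ Binomial(32, 0.052), P(Y ≤ 32) = 1 − P(X ≤ 1).
  k=0: C(32,0)·0.052^0·0.948^32 = 0.1810785
  k=1: C(32,1)·0.052^1·0.948^31 = 0.3178424
1 − 0.4989208 = 0.5010792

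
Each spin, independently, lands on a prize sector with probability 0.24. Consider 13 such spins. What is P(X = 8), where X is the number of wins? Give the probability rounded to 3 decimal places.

X ~ Binomial(n=13, p=0.24).
P(X=8) = C(13,8) · p^8 · (1−p)^5
= 1287 · 1.1008e-05 · 0.25355 = 0.00359

0.004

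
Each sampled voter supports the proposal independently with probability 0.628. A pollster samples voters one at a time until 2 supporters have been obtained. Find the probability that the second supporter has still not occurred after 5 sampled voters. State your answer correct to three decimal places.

0.067

Needing more than 5 sampled voters ⇔ fewer than 2 successes in the first 5. With X ~ Binomial(5, 0.628), P(Y > 5) = P(X ≤ 1).
  k=0: C(5,0)·0.628^0·0.372^5 = 0.00712
  k=1: C(5,1)·0.628^1·0.372^4 = 0.06013
P(X ≤ 1) = 0.06726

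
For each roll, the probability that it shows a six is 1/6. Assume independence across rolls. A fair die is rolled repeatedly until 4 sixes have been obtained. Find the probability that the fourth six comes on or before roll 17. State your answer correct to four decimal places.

0.3113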